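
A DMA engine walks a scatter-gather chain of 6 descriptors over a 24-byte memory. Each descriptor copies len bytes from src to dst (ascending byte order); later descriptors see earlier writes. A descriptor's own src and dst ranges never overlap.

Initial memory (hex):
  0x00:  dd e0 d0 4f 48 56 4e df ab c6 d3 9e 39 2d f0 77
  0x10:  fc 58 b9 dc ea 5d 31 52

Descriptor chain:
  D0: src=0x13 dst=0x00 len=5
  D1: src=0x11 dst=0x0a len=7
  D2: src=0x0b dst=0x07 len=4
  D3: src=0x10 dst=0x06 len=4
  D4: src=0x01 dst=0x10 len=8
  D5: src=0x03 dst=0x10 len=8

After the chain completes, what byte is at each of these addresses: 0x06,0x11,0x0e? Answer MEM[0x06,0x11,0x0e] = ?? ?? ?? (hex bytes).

D0: mem[0x00..0x04] <- [dc ea 5d 31 52]
D1: mem[0x0a..0x10] <- [58 b9 dc ea 5d 31 52]
D2: mem[0x07..0x0a] <- [b9 dc ea 5d]
D3: mem[0x06..0x09] <- [52 58 b9 dc]
D4: mem[0x10..0x17] <- [ea 5d 31 52 56 52 58 b9]
D5: mem[0x10..0x17] <- [31 52 56 52 58 b9 dc 5d]
query mem[0x06]=0x52, mem[0x11]=0x52, mem[0x0e]=0x5d

MEM[0x06,0x11,0x0e] = 52 52 5d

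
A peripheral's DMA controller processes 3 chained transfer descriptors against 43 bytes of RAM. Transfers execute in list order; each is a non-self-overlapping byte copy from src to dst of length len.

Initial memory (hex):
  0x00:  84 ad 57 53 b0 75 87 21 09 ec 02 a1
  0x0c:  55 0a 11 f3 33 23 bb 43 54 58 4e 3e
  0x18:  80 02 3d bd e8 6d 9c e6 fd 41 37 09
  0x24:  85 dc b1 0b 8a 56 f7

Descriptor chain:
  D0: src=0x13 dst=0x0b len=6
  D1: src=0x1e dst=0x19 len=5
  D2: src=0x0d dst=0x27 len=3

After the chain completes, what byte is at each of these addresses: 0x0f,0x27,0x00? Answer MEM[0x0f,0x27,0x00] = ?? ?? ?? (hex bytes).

MEM[0x0f,0x27,0x00] = 3e 58 84

  after D0: wrote 6B at 0x0b = 4354584e3e80
  after D1: wrote 5B at 0x19 = 9ce6fd4137
  after D2: wrote 3B at 0x27 = 584e3e
query mem[0x0f]=0x3e, mem[0x27]=0x58, mem[0x00]=0x84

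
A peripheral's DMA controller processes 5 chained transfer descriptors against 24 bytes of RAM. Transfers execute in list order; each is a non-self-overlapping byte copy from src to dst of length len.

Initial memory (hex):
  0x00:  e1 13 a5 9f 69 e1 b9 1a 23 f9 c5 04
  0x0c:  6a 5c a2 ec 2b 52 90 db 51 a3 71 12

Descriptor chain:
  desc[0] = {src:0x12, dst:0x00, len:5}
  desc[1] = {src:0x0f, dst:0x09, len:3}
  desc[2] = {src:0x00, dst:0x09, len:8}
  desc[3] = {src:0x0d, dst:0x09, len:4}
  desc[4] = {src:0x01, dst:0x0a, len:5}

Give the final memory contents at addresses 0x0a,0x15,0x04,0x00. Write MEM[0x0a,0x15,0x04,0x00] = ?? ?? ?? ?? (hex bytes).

#0 dst[0x00+5] := {0x90,0xdb,0x51,0xa3,0x71}
#1 dst[0x09+3] := {0xec,0x2b,0x52}
#2 dst[0x09+8] := {0x90,0xdb,0x51,0xa3,0x71,0xe1,0xb9,0x1a}
#3 dst[0x09+4] := {0x71,0xe1,0xb9,0x1a}
#4 dst[0x0a+5] := {0xdb,0x51,0xa3,0x71,0xe1}
query mem[0x0a]=0xdb, mem[0x15]=0xa3, mem[0x04]=0x71, mem[0x00]=0x90

MEM[0x0a,0x15,0x04,0x00] = db a3 71 90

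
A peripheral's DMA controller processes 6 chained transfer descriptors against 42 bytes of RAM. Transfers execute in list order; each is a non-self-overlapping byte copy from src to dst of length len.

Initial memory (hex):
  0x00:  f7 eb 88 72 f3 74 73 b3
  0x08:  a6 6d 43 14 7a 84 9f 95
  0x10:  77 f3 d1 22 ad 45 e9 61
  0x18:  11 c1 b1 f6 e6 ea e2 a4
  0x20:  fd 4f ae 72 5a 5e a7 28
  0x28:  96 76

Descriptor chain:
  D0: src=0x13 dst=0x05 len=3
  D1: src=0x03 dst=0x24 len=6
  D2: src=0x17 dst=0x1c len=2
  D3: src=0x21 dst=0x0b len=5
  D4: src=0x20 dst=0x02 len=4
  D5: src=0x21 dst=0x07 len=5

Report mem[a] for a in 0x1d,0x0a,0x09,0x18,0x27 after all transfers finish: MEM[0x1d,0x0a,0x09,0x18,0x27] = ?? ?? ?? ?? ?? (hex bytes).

MEM[0x1d,0x0a,0x09,0x18,0x27] = 11 72 72 11 ad

#0 dst[0x05+3] := {0x22,0xad,0x45}
#1 dst[0x24+6] := {0x72,0xf3,0x22,0xad,0x45,0xa6}
#2 dst[0x1c+2] := {0x61,0x11}
#3 dst[0x0b+5] := {0x4f,0xae,0x72,0x72,0xf3}
#4 dst[0x02+4] := {0xfd,0x4f,0xae,0x72}
#5 dst[0x07+5] := {0x4f,0xae,0x72,0x72,0xf3}
query mem[0x1d]=0x11, mem[0x0a]=0x72, mem[0x09]=0x72, mem[0x18]=0x11, mem[0x27]=0xad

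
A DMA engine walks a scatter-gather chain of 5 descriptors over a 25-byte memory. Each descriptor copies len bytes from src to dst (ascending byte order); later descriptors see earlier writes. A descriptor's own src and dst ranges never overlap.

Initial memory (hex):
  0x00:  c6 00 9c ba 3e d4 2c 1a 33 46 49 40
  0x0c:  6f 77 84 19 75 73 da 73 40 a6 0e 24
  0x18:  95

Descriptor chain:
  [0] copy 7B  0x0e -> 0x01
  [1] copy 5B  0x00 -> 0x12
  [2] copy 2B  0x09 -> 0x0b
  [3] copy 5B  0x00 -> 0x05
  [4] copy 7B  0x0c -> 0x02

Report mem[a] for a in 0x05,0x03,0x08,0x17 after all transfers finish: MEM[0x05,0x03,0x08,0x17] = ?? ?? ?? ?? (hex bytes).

MEM[0x05,0x03,0x08,0x17] = 19 77 c6 24

[0] 0x0e->0x01 len=7 : 84 19 75 73 da 73 40
[1] 0x00->0x12 len=5 : c6 84 19 75 73
[2] 0x09->0x0b len=2 : 46 49
[3] 0x00->0x05 len=5 : c6 84 19 75 73
[4] 0x0c->0x02 len=7 : 49 77 84 19 75 73 c6
query mem[0x05]=0x19, mem[0x03]=0x77, mem[0x08]=0xc6, mem[0x17]=0x24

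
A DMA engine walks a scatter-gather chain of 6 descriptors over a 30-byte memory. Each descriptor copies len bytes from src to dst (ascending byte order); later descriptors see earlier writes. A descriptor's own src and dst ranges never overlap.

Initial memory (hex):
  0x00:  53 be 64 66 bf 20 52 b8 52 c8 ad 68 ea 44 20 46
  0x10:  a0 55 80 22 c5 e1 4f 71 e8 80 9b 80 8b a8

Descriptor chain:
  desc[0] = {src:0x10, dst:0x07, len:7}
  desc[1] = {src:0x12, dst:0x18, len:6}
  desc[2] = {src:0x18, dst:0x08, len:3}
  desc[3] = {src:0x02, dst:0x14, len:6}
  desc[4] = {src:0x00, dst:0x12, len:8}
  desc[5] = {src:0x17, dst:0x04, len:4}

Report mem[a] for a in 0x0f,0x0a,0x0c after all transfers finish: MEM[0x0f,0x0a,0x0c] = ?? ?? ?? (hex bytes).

  after D0: wrote 7B at 0x07 = a0558022c5e14f
  after D1: wrote 6B at 0x18 = 8022c5e14f71
  after D2: wrote 3B at 0x08 = 8022c5
  after D3: wrote 6B at 0x14 = 6466bf2052a0
  after D4: wrote 8B at 0x12 = 53be6466bf2052a0
  after D5: wrote 4B at 0x04 = 2052a0c5
query mem[0x0f]=0x46, mem[0x0a]=0xc5, mem[0x0c]=0xe1

MEM[0x0f,0x0a,0x0c] = 46 c5 e1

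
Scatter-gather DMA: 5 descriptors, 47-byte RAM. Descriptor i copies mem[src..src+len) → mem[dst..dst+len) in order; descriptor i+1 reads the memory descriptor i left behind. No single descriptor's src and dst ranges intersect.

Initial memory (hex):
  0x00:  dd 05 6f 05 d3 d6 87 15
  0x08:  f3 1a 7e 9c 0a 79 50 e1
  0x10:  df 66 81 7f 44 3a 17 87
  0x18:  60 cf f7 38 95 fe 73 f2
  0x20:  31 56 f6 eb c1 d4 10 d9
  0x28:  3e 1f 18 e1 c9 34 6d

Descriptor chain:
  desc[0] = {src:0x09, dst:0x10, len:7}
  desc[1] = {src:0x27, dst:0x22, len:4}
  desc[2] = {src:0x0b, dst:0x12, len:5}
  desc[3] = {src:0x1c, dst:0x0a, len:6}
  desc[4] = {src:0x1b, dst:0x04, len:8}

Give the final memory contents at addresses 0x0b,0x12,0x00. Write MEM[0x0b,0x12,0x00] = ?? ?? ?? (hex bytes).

MEM[0x0b,0x12,0x00] = d9 9c dd

D0: mem[0x10..0x16] <- [1a 7e 9c 0a 79 50 e1]
D1: mem[0x22..0x25] <- [d9 3e 1f 18]
D2: mem[0x12..0x16] <- [9c 0a 79 50 e1]
D3: mem[0x0a..0x0f] <- [95 fe 73 f2 31 56]
D4: mem[0x04..0x0b] <- [38 95 fe 73 f2 31 56 d9]
query mem[0x0b]=0xd9, mem[0x12]=0x9c, mem[0x00]=0xdd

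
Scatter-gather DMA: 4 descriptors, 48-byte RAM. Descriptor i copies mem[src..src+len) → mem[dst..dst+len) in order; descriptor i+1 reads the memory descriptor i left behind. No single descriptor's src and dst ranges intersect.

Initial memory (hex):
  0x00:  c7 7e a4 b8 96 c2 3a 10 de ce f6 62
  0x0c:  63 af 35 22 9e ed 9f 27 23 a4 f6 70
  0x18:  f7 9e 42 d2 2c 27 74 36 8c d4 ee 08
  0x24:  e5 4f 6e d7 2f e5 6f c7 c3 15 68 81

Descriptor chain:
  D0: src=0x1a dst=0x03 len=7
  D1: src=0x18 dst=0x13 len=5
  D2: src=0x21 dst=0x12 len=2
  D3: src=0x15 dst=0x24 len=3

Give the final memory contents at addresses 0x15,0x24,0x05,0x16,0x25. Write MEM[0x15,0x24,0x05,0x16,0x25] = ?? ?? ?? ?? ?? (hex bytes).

[0] 0x1a->0x03 len=7 : 42 d2 2c 27 74 36 8c
[1] 0x18->0x13 len=5 : f7 9e 42 d2 2c
[2] 0x21->0x12 len=2 : d4 ee
[3] 0x15->0x24 len=3 : 42 d2 2c
query mem[0x15]=0x42, mem[0x24]=0x42, mem[0x05]=0x2c, mem[0x16]=0xd2, mem[0x25]=0xd2

MEM[0x15,0x24,0x05,0x16,0x25] = 42 42 2c d2 d2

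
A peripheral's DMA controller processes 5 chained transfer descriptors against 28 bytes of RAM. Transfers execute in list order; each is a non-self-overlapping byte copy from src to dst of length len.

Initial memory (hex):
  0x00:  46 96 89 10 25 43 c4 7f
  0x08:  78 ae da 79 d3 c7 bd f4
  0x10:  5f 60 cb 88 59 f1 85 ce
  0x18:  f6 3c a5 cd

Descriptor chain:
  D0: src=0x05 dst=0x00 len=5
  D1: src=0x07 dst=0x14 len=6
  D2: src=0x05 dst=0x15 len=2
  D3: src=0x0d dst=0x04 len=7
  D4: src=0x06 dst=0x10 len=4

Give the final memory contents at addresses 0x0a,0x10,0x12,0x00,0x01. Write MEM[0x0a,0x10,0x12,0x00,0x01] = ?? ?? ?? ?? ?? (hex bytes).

MEM[0x0a,0x10,0x12,0x00,0x01] = 88 f4 60 43 c4

D0: mem[0x00..0x04] <- [43 c4 7f 78 ae]
D1: mem[0x14..0x19] <- [7f 78 ae da 79 d3]
D2: mem[0x15..0x16] <- [43 c4]
D3: mem[0x04..0x0a] <- [c7 bd f4 5f 60 cb 88]
D4: mem[0x10..0x13] <- [f4 5f 60 cb]
query mem[0x0a]=0x88, mem[0x10]=0xf4, mem[0x12]=0x60, mem[0x00]=0x43, mem[0x01]=0xc4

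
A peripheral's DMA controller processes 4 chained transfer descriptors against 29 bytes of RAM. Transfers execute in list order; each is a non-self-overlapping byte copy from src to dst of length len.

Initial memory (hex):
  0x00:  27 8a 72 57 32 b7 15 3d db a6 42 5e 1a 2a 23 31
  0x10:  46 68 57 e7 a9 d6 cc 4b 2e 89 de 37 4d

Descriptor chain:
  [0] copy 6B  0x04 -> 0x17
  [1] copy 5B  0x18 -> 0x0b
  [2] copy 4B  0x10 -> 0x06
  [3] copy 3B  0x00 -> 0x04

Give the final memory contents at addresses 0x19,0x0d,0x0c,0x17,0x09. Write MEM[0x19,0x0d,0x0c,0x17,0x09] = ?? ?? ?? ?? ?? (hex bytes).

MEM[0x19,0x0d,0x0c,0x17,0x09] = 15 3d 15 32 e7

[0] 0x04->0x17 len=6 : 32 b7 15 3d db a6
[1] 0x18->0x0b len=5 : b7 15 3d db a6
[2] 0x10->0x06 len=4 : 46 68 57 e7
[3] 0x00->0x04 len=3 : 27 8a 72
query mem[0x19]=0x15, mem[0x0d]=0x3d, mem[0x0c]=0x15, mem[0x17]=0x32, mem[0x09]=0xe7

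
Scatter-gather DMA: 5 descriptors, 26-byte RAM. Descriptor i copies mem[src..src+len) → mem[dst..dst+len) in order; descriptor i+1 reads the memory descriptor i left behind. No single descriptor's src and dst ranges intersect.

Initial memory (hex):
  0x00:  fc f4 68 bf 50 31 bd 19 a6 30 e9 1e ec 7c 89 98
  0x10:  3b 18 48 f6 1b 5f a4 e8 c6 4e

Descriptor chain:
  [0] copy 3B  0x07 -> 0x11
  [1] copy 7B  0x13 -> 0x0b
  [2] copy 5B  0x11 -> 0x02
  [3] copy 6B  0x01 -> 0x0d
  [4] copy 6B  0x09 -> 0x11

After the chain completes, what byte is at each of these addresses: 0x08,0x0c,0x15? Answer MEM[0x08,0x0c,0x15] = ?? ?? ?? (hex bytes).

MEM[0x08,0x0c,0x15] = a6 1b f4

D0: mem[0x11..0x13] <- [19 a6 30]
D1: mem[0x0b..0x11] <- [30 1b 5f a4 e8 c6 4e]
D2: mem[0x02..0x06] <- [4e a6 30 1b 5f]
D3: mem[0x0d..0x12] <- [f4 4e a6 30 1b 5f]
D4: mem[0x11..0x16] <- [30 e9 30 1b f4 4e]
query mem[0x08]=0xa6, mem[0x0c]=0x1b, mem[0x15]=0xf4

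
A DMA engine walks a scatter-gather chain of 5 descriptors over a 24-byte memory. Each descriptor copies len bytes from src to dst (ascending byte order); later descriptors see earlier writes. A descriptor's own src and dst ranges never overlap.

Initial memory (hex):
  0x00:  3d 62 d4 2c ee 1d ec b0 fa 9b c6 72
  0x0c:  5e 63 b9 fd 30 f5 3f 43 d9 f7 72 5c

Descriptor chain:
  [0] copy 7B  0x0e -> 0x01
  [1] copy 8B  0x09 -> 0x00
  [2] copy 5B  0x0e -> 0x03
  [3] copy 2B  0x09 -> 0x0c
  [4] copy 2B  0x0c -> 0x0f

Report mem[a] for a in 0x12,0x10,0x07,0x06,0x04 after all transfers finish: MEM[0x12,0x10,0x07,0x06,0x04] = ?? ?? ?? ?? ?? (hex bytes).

#0 dst[0x01+7] := {0xb9,0xfd,0x30,0xf5,0x3f,0x43,0xd9}
#1 dst[0x00+8] := {0x9b,0xc6,0x72,0x5e,0x63,0xb9,0xfd,0x30}
#2 dst[0x03+5] := {0xb9,0xfd,0x30,0xf5,0x3f}
#3 dst[0x0c+2] := {0x9b,0xc6}
#4 dst[0x0f+2] := {0x9b,0xc6}
query mem[0x12]=0x3f, mem[0x10]=0xc6, mem[0x07]=0x3f, mem[0x06]=0xf5, mem[0x04]=0xfd

MEM[0x12,0x10,0x07,0x06,0x04] = 3f c6 3f f5 fd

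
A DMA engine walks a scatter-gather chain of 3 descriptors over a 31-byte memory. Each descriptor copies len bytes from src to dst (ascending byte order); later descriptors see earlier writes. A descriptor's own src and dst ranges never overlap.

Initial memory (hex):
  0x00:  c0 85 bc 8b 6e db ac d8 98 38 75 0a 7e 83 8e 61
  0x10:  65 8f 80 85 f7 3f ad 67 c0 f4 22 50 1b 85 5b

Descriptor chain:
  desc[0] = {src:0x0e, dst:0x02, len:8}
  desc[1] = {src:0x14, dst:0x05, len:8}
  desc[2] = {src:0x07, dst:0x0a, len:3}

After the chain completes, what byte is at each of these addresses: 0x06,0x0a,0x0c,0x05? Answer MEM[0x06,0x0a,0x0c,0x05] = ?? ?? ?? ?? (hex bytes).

D0: mem[0x02..0x09] <- [8e 61 65 8f 80 85 f7 3f]
D1: mem[0x05..0x0c] <- [f7 3f ad 67 c0 f4 22 50]
D2: mem[0x0a..0x0c] <- [ad 67 c0]
query mem[0x06]=0x3f, mem[0x0a]=0xad, mem[0x0c]=0xc0, mem[0x05]=0xf7

MEM[0x06,0x0a,0x0c,0x05] = 3f ad c0 f7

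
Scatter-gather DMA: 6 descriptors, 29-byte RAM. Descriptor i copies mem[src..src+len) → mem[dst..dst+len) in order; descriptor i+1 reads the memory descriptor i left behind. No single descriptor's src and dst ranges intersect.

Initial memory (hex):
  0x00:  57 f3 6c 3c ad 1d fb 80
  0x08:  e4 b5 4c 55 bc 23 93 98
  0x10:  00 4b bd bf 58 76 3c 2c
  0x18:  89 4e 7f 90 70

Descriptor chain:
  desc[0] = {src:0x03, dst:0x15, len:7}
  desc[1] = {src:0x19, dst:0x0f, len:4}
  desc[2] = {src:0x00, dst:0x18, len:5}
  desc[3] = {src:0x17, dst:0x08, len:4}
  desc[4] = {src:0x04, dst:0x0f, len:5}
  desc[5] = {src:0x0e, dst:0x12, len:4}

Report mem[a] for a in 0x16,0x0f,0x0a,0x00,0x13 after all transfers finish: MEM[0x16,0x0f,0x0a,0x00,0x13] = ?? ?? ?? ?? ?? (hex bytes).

#0 dst[0x15+7] := {0x3c,0xad,0x1d,0xfb,0x80,0xe4,0xb5}
#1 dst[0x0f+4] := {0x80,0xe4,0xb5,0x70}
#2 dst[0x18+5] := {0x57,0xf3,0x6c,0x3c,0xad}
#3 dst[0x08+4] := {0x1d,0x57,0xf3,0x6c}
#4 dst[0x0f+5] := {0xad,0x1d,0xfb,0x80,0x1d}
#5 dst[0x12+4] := {0x93,0xad,0x1d,0xfb}
query mem[0x16]=0xad, mem[0x0f]=0xad, mem[0x0a]=0xf3, mem[0x00]=0x57, mem[0x13]=0xad

MEM[0x16,0x0f,0x0a,0x00,0x13] = ad ad f3 57 ad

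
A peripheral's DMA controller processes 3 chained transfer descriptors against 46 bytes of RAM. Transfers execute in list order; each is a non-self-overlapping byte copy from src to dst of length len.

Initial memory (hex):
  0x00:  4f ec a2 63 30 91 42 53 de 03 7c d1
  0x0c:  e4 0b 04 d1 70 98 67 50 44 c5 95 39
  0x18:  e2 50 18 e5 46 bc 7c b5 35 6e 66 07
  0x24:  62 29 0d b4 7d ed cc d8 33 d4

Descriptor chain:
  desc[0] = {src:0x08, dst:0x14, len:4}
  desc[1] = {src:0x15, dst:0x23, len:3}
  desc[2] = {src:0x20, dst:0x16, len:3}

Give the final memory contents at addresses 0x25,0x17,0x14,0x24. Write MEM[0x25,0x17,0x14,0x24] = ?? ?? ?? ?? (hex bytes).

MEM[0x25,0x17,0x14,0x24] = d1 6e de 7c

#0 dst[0x14+4] := {0xde,0x03,0x7c,0xd1}
#1 dst[0x23+3] := {0x03,0x7c,0xd1}
#2 dst[0x16+3] := {0x35,0x6e,0x66}
query mem[0x25]=0xd1, mem[0x17]=0x6e, mem[0x14]=0xde, mem[0x24]=0x7c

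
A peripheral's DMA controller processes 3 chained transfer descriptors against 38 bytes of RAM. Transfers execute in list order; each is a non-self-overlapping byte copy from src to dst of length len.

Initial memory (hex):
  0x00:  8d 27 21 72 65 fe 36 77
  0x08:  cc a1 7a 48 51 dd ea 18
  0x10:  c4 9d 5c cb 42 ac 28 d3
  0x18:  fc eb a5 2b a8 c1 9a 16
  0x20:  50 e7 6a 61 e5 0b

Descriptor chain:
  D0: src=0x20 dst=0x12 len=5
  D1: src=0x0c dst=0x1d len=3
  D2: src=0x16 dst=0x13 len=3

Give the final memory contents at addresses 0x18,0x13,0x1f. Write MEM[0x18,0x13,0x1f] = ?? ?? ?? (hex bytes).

[0] 0x20->0x12 len=5 : 50 e7 6a 61 e5
[1] 0x0c->0x1d len=3 : 51 dd ea
[2] 0x16->0x13 len=3 : e5 d3 fc
query mem[0x18]=0xfc, mem[0x13]=0xe5, mem[0x1f]=0xea

MEM[0x18,0x13,0x1f] = fc e5 ea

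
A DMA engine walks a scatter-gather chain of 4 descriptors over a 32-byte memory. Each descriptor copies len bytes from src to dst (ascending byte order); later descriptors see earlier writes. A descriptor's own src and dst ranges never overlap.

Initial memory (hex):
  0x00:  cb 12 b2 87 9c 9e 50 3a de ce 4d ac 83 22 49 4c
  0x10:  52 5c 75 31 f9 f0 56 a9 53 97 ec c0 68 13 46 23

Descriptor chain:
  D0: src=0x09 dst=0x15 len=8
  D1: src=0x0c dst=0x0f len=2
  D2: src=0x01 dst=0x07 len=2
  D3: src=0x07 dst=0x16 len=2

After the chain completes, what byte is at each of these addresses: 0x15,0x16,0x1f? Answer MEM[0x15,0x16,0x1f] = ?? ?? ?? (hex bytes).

[0] 0x09->0x15 len=8 : ce 4d ac 83 22 49 4c 52
[1] 0x0c->0x0f len=2 : 83 22
[2] 0x01->0x07 len=2 : 12 b2
[3] 0x07->0x16 len=2 : 12 b2
query mem[0x15]=0xce, mem[0x16]=0x12, mem[0x1f]=0x23

MEM[0x15,0x16,0x1f] = ce 12 23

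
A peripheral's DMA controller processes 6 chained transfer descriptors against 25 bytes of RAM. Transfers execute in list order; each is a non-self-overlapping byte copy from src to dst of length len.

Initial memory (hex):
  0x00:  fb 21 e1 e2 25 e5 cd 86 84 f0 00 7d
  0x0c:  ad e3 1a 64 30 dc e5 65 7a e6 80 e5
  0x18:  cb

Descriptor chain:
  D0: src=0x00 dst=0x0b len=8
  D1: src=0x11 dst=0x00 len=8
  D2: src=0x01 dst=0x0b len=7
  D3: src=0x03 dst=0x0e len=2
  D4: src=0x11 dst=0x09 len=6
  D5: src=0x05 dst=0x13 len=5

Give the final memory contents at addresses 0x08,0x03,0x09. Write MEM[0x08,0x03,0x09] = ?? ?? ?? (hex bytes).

MEM[0x08,0x03,0x09] = 84 7a cb

#0 dst[0x0b+8] := {0xfb,0x21,0xe1,0xe2,0x25,0xe5,0xcd,0x86}
#1 dst[0x00+8] := {0xcd,0x86,0x65,0x7a,0xe6,0x80,0xe5,0xcb}
#2 dst[0x0b+7] := {0x86,0x65,0x7a,0xe6,0x80,0xe5,0xcb}
#3 dst[0x0e+2] := {0x7a,0xe6}
#4 dst[0x09+6] := {0xcb,0x86,0x65,0x7a,0xe6,0x80}
#5 dst[0x13+5] := {0x80,0xe5,0xcb,0x84,0xcb}
query mem[0x08]=0x84, mem[0x03]=0x7a, mem[0x09]=0xcb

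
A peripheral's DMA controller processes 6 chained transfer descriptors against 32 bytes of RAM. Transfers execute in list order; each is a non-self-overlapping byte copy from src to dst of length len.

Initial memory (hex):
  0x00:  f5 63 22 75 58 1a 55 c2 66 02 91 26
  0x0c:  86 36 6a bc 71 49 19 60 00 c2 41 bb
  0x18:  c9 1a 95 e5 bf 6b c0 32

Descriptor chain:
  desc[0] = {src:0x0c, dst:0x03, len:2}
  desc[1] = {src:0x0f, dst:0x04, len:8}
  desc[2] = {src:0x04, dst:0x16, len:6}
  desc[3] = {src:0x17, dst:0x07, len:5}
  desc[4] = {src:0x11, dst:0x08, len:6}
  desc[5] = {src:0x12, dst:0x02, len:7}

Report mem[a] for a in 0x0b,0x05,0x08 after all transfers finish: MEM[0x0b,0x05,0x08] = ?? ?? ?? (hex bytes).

D0: mem[0x03..0x04] <- [86 36]
D1: mem[0x04..0x0b] <- [bc 71 49 19 60 00 c2 41]
D2: mem[0x16..0x1b] <- [bc 71 49 19 60 00]
D3: mem[0x07..0x0b] <- [71 49 19 60 00]
D4: mem[0x08..0x0d] <- [49 19 60 00 c2 bc]
D5: mem[0x02..0x08] <- [19 60 00 c2 bc 71 49]
query mem[0x0b]=0x00, mem[0x05]=0xc2, mem[0x08]=0x49

MEM[0x0b,0x05,0x08] = 00 c2 49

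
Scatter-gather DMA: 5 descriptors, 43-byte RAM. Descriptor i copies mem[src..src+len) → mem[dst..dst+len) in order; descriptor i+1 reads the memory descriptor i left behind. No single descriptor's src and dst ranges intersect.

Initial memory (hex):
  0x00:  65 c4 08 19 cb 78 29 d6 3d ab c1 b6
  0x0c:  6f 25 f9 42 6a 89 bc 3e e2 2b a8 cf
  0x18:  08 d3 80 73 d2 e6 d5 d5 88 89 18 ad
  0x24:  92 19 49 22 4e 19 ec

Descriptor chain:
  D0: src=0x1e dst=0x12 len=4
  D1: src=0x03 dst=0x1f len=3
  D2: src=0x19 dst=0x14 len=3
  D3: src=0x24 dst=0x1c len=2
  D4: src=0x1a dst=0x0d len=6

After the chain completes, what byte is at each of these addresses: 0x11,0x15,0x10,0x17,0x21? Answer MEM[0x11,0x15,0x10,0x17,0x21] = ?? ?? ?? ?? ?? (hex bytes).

MEM[0x11,0x15,0x10,0x17,0x21] = d5 80 19 cf 78

[0] 0x1e->0x12 len=4 : d5 d5 88 89
[1] 0x03->0x1f len=3 : 19 cb 78
[2] 0x19->0x14 len=3 : d3 80 73
[3] 0x24->0x1c len=2 : 92 19
[4] 0x1a->0x0d len=6 : 80 73 92 19 d5 19
query mem[0x11]=0xd5, mem[0x15]=0x80, mem[0x10]=0x19, mem[0x17]=0xcf, mem[0x21]=0x78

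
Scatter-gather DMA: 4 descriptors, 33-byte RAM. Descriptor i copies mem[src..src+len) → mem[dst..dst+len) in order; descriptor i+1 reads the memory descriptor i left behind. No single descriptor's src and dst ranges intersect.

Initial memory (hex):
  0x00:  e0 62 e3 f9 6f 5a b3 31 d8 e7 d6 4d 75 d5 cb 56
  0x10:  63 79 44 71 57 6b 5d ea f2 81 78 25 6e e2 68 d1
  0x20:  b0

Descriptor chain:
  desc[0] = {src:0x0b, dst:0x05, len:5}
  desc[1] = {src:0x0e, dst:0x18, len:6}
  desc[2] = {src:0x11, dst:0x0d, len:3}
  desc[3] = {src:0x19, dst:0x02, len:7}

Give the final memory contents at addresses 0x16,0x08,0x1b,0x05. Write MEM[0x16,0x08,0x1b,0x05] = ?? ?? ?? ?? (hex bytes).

MEM[0x16,0x08,0x1b,0x05] = 5d d1 79 44

D0: mem[0x05..0x09] <- [4d 75 d5 cb 56]
D1: mem[0x18..0x1d] <- [cb 56 63 79 44 71]
D2: mem[0x0d..0x0f] <- [79 44 71]
D3: mem[0x02..0x08] <- [56 63 79 44 71 68 d1]
query mem[0x16]=0x5d, mem[0x08]=0xd1, mem[0x1b]=0x79, mem[0x05]=0x44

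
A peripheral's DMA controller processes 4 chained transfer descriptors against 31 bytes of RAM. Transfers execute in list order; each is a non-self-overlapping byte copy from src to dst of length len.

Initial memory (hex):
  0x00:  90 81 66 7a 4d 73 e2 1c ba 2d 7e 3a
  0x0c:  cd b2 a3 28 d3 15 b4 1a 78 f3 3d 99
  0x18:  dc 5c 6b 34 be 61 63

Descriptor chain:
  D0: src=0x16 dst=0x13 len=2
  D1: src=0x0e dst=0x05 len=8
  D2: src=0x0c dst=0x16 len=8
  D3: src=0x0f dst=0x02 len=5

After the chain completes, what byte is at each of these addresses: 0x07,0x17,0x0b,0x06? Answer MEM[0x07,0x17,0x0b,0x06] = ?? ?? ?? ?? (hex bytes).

D0: mem[0x13..0x14] <- [3d 99]
D1: mem[0x05..0x0c] <- [a3 28 d3 15 b4 3d 99 f3]
D2: mem[0x16..0x1d] <- [f3 b2 a3 28 d3 15 b4 3d]
D3: mem[0x02..0x06] <- [28 d3 15 b4 3d]
query mem[0x07]=0xd3, mem[0x17]=0xb2, mem[0x0b]=0x99, mem[0x06]=0x3d

MEM[0x07,0x17,0x0b,0x06] = d3 b2 99 3d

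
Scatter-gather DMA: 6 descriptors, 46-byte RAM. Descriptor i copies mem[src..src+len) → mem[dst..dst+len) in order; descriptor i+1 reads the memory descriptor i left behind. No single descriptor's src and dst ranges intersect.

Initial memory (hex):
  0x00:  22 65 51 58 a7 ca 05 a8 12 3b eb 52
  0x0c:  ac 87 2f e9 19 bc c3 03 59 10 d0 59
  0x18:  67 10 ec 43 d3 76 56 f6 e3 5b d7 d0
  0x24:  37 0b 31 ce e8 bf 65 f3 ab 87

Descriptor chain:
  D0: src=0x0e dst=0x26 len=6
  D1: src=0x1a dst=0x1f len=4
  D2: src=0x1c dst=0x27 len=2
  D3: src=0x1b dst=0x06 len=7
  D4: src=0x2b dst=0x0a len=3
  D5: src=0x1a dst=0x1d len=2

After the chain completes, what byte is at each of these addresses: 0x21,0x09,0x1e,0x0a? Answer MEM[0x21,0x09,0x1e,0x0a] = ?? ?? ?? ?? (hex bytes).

MEM[0x21,0x09,0x1e,0x0a] = d3 56 43 03

#0 dst[0x26+6] := {0x2f,0xe9,0x19,0xbc,0xc3,0x03}
#1 dst[0x1f+4] := {0xec,0x43,0xd3,0x76}
#2 dst[0x27+2] := {0xd3,0x76}
#3 dst[0x06+7] := {0x43,0xd3,0x76,0x56,0xec,0x43,0xd3}
#4 dst[0x0a+3] := {0x03,0xab,0x87}
#5 dst[0x1d+2] := {0xec,0x43}
query mem[0x21]=0xd3, mem[0x09]=0x56, mem[0x1e]=0x43, mem[0x0a]=0x03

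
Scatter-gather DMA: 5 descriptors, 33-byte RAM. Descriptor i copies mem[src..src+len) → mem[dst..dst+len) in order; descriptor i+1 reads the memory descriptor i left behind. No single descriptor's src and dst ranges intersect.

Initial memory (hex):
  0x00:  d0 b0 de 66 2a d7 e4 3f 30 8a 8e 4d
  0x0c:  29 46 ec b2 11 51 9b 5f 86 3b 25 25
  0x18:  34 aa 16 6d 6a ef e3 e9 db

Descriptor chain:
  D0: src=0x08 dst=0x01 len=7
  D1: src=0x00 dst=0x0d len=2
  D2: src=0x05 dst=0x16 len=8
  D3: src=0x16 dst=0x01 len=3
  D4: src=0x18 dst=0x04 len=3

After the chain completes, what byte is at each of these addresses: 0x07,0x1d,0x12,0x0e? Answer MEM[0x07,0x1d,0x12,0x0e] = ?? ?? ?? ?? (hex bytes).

[0] 0x08->0x01 len=7 : 30 8a 8e 4d 29 46 ec
[1] 0x00->0x0d len=2 : d0 30
[2] 0x05->0x16 len=8 : 29 46 ec 30 8a 8e 4d 29
[3] 0x16->0x01 len=3 : 29 46 ec
[4] 0x18->0x04 len=3 : ec 30 8a
query mem[0x07]=0xec, mem[0x1d]=0x29, mem[0x12]=0x9b, mem[0x0e]=0x30

MEM[0x07,0x1d,0x12,0x0e] = ec 29 9b 30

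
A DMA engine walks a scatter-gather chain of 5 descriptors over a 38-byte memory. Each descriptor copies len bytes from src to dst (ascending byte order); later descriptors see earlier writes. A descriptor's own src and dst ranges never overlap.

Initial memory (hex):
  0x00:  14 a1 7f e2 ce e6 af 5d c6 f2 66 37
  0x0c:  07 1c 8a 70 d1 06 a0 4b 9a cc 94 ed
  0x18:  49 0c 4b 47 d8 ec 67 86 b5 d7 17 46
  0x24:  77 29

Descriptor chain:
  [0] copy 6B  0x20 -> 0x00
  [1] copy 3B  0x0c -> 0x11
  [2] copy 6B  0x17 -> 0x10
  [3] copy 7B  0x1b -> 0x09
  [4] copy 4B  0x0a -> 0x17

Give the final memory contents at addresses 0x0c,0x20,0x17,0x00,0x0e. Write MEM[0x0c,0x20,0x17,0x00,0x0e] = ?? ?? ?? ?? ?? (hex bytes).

#0 dst[0x00+6] := {0xb5,0xd7,0x17,0x46,0x77,0x29}
#1 dst[0x11+3] := {0x07,0x1c,0x8a}
#2 dst[0x10+6] := {0xed,0x49,0x0c,0x4b,0x47,0xd8}
#3 dst[0x09+7] := {0x47,0xd8,0xec,0x67,0x86,0xb5,0xd7}
#4 dst[0x17+4] := {0xd8,0xec,0x67,0x86}
query mem[0x0c]=0x67, mem[0x20]=0xb5, mem[0x17]=0xd8, mem[0x00]=0xb5, mem[0x0e]=0xb5

MEM[0x0c,0x20,0x17,0x00,0x0e] = 67 b5 d8 b5 b5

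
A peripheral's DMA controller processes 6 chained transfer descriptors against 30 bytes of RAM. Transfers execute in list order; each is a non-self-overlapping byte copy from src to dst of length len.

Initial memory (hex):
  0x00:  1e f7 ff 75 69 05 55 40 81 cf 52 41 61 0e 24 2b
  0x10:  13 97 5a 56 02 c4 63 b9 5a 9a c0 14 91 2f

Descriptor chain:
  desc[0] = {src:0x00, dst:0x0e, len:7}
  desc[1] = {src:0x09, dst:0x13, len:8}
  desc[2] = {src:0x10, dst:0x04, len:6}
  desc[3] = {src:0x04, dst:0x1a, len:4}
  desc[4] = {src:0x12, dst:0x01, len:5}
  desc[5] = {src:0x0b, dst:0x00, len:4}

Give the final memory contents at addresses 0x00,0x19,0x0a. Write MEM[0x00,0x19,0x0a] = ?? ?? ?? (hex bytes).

  after D0: wrote 7B at 0x0e = 1ef7ff75690555
  after D1: wrote 8B at 0x13 = cf5241610e1ef7ff
  after D2: wrote 6B at 0x04 = ff7569cf5241
  after D3: wrote 4B at 0x1a = ff7569cf
  after D4: wrote 5B at 0x01 = 69cf524161
  after D5: wrote 4B at 0x00 = 41610e1e
query mem[0x00]=0x41, mem[0x19]=0xf7, mem[0x0a]=0x52

MEM[0x00,0x19,0x0a] = 41 f7 52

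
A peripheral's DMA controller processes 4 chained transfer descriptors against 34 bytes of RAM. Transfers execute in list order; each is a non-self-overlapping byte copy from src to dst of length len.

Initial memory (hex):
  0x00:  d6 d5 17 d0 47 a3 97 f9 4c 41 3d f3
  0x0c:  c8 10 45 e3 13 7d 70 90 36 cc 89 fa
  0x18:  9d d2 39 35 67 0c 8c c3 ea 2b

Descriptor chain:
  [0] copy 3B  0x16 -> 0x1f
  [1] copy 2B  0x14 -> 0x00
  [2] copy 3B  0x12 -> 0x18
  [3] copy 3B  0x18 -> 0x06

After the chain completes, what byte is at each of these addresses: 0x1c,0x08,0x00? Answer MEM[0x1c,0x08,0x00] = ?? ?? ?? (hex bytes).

MEM[0x1c,0x08,0x00] = 67 36 36

  after D0: wrote 3B at 0x1f = 89fa9d
  after D1: wrote 2B at 0x00 = 36cc
  after D2: wrote 3B at 0x18 = 709036
  after D3: wrote 3B at 0x06 = 709036
query mem[0x1c]=0x67, mem[0x08]=0x36, mem[0x00]=0x36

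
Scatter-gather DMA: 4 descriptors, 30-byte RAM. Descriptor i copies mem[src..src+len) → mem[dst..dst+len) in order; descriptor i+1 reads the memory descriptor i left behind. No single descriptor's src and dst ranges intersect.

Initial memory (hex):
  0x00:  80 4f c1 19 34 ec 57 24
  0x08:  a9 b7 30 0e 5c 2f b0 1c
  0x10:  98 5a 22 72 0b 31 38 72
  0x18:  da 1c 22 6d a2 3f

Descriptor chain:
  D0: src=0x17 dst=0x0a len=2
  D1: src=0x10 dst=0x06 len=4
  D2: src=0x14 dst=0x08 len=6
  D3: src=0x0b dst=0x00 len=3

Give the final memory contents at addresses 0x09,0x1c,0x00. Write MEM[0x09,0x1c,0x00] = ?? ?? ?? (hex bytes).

  after D0: wrote 2B at 0x0a = 72da
  after D1: wrote 4B at 0x06 = 985a2272
  after D2: wrote 6B at 0x08 = 0b313872da1c
  after D3: wrote 3B at 0x00 = 72da1c
query mem[0x09]=0x31, mem[0x1c]=0xa2, mem[0x00]=0x72

MEM[0x09,0x1c,0x00] = 31 a2 72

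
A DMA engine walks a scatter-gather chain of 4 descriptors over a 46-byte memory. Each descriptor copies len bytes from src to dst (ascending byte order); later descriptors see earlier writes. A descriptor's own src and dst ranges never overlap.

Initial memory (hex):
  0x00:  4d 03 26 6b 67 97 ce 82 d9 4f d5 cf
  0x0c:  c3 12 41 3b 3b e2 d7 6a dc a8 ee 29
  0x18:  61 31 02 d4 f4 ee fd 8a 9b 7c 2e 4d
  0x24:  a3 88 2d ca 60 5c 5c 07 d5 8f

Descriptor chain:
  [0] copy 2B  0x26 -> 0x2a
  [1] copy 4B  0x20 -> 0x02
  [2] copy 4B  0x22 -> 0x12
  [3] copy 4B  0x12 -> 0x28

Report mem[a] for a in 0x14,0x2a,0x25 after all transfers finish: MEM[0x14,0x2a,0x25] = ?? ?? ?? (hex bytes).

[0] 0x26->0x2a len=2 : 2d ca
[1] 0x20->0x02 len=4 : 9b 7c 2e 4d
[2] 0x22->0x12 len=4 : 2e 4d a3 88
[3] 0x12->0x28 len=4 : 2e 4d a3 88
query mem[0x14]=0xa3, mem[0x2a]=0xa3, mem[0x25]=0x88

MEM[0x14,0x2a,0x25] = a3 a3 88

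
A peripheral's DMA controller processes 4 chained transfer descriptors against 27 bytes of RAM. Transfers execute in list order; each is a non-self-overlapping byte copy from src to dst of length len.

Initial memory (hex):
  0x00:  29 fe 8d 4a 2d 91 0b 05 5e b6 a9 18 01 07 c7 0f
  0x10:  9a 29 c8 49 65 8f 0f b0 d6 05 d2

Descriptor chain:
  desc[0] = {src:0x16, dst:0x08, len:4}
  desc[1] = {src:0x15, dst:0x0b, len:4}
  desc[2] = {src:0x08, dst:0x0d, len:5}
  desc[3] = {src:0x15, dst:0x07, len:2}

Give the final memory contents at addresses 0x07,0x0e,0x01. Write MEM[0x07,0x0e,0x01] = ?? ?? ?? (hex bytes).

MEM[0x07,0x0e,0x01] = 8f b0 fe

  after D0: wrote 4B at 0x08 = 0fb0d605
  after D1: wrote 4B at 0x0b = 8f0fb0d6
  after D2: wrote 5B at 0x0d = 0fb0d68f0f
  after D3: wrote 2B at 0x07 = 8f0f
query mem[0x07]=0x8f, mem[0x0e]=0xb0, mem[0x01]=0xfe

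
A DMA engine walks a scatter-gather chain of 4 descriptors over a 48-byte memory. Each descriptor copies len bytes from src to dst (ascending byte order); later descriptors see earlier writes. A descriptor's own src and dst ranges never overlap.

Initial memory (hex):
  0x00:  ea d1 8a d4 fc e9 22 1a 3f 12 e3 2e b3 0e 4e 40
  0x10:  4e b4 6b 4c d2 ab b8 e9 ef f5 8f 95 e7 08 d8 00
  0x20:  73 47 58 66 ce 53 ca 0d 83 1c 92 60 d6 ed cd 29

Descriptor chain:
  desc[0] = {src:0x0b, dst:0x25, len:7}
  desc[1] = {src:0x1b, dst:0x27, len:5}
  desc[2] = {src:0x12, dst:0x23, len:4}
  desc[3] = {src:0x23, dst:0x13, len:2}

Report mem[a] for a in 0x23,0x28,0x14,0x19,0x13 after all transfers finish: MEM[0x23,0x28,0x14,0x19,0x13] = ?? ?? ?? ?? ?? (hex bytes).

MEM[0x23,0x28,0x14,0x19,0x13] = 6b e7 4c f5 6b

#0 dst[0x25+7] := {0x2e,0xb3,0x0e,0x4e,0x40,0x4e,0xb4}
#1 dst[0x27+5] := {0x95,0xe7,0x08,0xd8,0x00}
#2 dst[0x23+4] := {0x6b,0x4c,0xd2,0xab}
#3 dst[0x13+2] := {0x6b,0x4c}
query mem[0x23]=0x6b, mem[0x28]=0xe7, mem[0x14]=0x4c, mem[0x19]=0xf5, mem[0x13]=0x6b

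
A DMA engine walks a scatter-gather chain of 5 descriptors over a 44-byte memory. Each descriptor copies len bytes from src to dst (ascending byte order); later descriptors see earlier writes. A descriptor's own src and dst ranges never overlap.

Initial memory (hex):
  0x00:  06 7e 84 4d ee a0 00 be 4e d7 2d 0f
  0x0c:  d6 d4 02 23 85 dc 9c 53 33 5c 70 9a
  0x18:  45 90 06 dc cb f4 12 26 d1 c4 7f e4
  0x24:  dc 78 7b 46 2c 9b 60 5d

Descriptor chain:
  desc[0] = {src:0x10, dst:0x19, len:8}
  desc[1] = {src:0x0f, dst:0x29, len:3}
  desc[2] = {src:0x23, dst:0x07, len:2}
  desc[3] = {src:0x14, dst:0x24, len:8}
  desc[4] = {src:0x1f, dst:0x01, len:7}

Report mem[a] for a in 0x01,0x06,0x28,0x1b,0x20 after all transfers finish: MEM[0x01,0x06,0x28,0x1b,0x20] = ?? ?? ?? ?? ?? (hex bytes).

[0] 0x10->0x19 len=8 : 85 dc 9c 53 33 5c 70 9a
[1] 0x0f->0x29 len=3 : 23 85 dc
[2] 0x23->0x07 len=2 : e4 dc
[3] 0x14->0x24 len=8 : 33 5c 70 9a 45 85 dc 9c
[4] 0x1f->0x01 len=7 : 70 9a c4 7f e4 33 5c
query mem[0x01]=0x70, mem[0x06]=0x33, mem[0x28]=0x45, mem[0x1b]=0x9c, mem[0x20]=0x9a

MEM[0x01,0x06,0x28,0x1b,0x20] = 70 33 45 9c 9a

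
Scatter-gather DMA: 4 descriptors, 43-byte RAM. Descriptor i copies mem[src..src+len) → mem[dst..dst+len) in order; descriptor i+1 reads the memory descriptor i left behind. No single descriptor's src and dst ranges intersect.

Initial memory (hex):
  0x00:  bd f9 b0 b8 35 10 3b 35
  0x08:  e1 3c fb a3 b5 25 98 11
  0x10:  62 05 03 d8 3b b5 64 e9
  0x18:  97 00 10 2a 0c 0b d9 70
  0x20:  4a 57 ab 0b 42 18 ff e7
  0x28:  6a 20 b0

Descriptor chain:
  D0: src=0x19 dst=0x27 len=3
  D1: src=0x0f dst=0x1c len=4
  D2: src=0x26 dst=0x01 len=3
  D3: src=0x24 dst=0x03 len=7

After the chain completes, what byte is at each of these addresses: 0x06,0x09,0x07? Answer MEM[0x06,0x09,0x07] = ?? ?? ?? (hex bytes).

  after D0: wrote 3B at 0x27 = 00102a
  after D1: wrote 4B at 0x1c = 11620503
  after D2: wrote 3B at 0x01 = ff0010
  after D3: wrote 7B at 0x03 = 4218ff00102ab0
query mem[0x06]=0x00, mem[0x09]=0xb0, mem[0x07]=0x10

MEM[0x06,0x09,0x07] = 00 b0 10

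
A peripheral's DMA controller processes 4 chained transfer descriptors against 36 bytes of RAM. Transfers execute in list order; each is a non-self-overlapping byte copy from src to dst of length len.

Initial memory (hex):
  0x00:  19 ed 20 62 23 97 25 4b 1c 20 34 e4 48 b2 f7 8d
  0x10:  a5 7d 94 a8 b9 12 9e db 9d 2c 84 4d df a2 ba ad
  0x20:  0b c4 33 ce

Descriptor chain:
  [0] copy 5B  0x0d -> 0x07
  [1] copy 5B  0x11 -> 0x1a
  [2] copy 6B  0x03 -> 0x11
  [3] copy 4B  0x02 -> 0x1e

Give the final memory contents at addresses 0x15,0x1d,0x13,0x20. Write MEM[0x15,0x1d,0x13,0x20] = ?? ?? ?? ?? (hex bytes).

MEM[0x15,0x1d,0x13,0x20] = b2 b9 97 23

  after D0: wrote 5B at 0x07 = b2f78da57d
  after D1: wrote 5B at 0x1a = 7d94a8b912
  after D2: wrote 6B at 0x11 = 62239725b2f7
  after D3: wrote 4B at 0x1e = 20622397
query mem[0x15]=0xb2, mem[0x1d]=0xb9, mem[0x13]=0x97, mem[0x20]=0x23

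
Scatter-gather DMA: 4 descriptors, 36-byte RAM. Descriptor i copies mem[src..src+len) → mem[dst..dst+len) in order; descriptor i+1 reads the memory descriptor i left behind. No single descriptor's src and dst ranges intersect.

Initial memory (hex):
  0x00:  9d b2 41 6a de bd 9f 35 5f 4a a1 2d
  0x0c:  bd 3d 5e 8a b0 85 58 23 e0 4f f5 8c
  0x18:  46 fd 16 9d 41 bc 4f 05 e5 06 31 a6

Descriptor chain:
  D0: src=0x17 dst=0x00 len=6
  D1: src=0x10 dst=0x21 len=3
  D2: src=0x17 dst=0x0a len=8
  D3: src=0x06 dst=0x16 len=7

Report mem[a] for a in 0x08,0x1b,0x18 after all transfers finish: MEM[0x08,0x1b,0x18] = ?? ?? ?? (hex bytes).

#0 dst[0x00+6] := {0x8c,0x46,0xfd,0x16,0x9d,0x41}
#1 dst[0x21+3] := {0xb0,0x85,0x58}
#2 dst[0x0a+8] := {0x8c,0x46,0xfd,0x16,0x9d,0x41,0xbc,0x4f}
#3 dst[0x16+7] := {0x9f,0x35,0x5f,0x4a,0x8c,0x46,0xfd}
query mem[0x08]=0x5f, mem[0x1b]=0x46, mem[0x18]=0x5f

MEM[0x08,0x1b,0x18] = 5f 46 5f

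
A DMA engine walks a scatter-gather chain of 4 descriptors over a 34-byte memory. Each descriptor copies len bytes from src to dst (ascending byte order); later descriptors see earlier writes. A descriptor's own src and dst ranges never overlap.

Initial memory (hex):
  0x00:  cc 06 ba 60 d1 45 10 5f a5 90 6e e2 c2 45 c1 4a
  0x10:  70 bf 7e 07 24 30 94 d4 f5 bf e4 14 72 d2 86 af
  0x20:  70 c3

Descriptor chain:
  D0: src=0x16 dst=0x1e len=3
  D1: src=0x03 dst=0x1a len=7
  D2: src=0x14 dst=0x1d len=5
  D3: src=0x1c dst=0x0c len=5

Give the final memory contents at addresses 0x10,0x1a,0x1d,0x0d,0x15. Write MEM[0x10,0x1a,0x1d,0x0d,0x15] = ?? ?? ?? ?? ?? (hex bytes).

  after D0: wrote 3B at 0x1e = 94d4f5
  after D1: wrote 7B at 0x1a = 60d145105fa590
  after D2: wrote 5B at 0x1d = 243094d4f5
  after D3: wrote 5B at 0x0c = 45243094d4
query mem[0x10]=0xd4, mem[0x1a]=0x60, mem[0x1d]=0x24, mem[0x0d]=0x24, mem[0x15]=0x30

MEM[0x10,0x1a,0x1d,0x0d,0x15] = d4 60 24 24 30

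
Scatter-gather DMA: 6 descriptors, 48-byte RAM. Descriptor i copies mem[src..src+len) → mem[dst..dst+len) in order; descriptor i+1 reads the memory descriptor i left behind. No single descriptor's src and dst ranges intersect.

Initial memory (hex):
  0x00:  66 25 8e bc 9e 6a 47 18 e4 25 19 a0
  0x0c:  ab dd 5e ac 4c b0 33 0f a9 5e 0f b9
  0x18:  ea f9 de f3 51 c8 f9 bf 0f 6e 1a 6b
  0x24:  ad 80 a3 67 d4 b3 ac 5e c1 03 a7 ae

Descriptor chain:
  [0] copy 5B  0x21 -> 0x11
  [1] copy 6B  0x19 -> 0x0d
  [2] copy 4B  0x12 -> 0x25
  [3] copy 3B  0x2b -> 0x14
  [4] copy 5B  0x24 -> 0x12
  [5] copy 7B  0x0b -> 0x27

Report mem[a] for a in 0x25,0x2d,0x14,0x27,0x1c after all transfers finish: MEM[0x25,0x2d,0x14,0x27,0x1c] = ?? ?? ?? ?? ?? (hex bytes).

  after D0: wrote 5B at 0x11 = 6e1a6bad80
  after D1: wrote 6B at 0x0d = f9def351c8f9
  after D2: wrote 4B at 0x25 = f96bad80
  after D3: wrote 3B at 0x14 = 5ec103
  after D4: wrote 5B at 0x12 = adf96bad80
  after D5: wrote 7B at 0x27 = a0abf9def351c8
query mem[0x25]=0xf9, mem[0x2d]=0xc8, mem[0x14]=0x6b, mem[0x27]=0xa0, mem[0x1c]=0x51

MEM[0x25,0x2d,0x14,0x27,0x1c] = f9 c8 6b a0 51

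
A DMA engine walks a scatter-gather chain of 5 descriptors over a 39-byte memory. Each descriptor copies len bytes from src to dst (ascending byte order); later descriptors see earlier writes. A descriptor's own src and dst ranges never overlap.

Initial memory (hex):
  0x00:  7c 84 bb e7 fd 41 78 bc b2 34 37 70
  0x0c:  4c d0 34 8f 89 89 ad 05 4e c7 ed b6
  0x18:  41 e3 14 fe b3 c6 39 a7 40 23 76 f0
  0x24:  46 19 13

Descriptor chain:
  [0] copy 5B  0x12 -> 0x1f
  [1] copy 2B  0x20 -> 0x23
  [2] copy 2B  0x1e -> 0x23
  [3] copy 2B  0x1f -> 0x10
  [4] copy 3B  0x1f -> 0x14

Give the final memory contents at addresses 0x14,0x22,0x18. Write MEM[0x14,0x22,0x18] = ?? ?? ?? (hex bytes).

  after D0: wrote 5B at 0x1f = ad054ec7ed
  after D1: wrote 2B at 0x23 = 054e
  after D2: wrote 2B at 0x23 = 39ad
  after D3: wrote 2B at 0x10 = ad05
  after D4: wrote 3B at 0x14 = ad054e
query mem[0x14]=0xad, mem[0x22]=0xc7, mem[0x18]=0x41

MEM[0x14,0x22,0x18] = ad c7 41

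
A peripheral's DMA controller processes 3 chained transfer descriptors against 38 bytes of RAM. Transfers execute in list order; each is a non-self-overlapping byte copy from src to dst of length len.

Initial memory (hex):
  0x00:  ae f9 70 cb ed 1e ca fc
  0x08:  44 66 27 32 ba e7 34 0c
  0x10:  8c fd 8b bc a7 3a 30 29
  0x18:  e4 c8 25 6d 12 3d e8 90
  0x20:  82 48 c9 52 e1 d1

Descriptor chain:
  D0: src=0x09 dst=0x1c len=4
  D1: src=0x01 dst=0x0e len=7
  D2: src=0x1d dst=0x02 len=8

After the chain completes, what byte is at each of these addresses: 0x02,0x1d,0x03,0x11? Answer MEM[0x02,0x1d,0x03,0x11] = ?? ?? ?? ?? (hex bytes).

MEM[0x02,0x1d,0x03,0x11] = 27 27 32 ed

D0: mem[0x1c..0x1f] <- [66 27 32 ba]
D1: mem[0x0e..0x14] <- [f9 70 cb ed 1e ca fc]
D2: mem[0x02..0x09] <- [27 32 ba 82 48 c9 52 e1]
query mem[0x02]=0x27, mem[0x1d]=0x27, mem[0x03]=0x32, mem[0x11]=0xed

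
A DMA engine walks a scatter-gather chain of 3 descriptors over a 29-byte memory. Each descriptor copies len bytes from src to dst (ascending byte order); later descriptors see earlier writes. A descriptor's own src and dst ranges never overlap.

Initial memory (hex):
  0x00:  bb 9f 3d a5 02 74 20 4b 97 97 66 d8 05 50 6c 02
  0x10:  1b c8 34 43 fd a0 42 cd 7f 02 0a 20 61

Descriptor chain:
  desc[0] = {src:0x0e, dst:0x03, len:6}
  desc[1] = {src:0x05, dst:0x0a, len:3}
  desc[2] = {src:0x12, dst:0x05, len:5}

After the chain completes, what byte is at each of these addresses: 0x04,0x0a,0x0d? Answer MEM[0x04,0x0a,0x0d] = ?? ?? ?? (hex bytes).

D0: mem[0x03..0x08] <- [6c 02 1b c8 34 43]
D1: mem[0x0a..0x0c] <- [1b c8 34]
D2: mem[0x05..0x09] <- [34 43 fd a0 42]
query mem[0x04]=0x02, mem[0x0a]=0x1b, mem[0x0d]=0x50

MEM[0x04,0x0a,0x0d] = 02 1b 50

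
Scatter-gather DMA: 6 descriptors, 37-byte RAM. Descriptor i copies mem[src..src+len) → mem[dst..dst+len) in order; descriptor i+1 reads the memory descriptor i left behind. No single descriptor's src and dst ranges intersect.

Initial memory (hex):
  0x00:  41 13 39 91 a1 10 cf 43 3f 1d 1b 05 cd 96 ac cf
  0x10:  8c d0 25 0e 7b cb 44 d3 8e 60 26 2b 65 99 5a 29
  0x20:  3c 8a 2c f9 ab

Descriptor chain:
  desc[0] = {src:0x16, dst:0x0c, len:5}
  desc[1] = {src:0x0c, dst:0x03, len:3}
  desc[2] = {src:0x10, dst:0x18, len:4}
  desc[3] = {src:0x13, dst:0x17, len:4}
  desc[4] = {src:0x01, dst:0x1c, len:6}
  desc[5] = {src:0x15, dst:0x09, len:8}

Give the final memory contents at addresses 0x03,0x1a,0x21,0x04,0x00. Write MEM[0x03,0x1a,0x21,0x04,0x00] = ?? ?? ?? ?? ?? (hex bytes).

[0] 0x16->0x0c len=5 : 44 d3 8e 60 26
[1] 0x0c->0x03 len=3 : 44 d3 8e
[2] 0x10->0x18 len=4 : 26 d0 25 0e
[3] 0x13->0x17 len=4 : 0e 7b cb 44
[4] 0x01->0x1c len=6 : 13 39 44 d3 8e cf
[5] 0x15->0x09 len=8 : cb 44 0e 7b cb 44 0e 13
query mem[0x03]=0x44, mem[0x1a]=0x44, mem[0x21]=0xcf, mem[0x04]=0xd3, mem[0x00]=0x41

MEM[0x03,0x1a,0x21,0x04,0x00] = 44 44 cf d3 41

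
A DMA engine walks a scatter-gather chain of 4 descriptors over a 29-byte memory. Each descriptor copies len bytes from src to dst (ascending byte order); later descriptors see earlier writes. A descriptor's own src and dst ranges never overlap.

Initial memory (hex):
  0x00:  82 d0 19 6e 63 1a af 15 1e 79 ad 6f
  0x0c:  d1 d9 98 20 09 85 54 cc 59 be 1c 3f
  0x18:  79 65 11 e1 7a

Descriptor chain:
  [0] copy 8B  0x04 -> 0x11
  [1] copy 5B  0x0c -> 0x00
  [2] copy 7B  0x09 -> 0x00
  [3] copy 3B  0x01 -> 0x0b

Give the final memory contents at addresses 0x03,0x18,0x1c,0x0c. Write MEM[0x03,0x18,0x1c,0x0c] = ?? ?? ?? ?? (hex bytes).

MEM[0x03,0x18,0x1c,0x0c] = d1 6f 7a 6f

[0] 0x04->0x11 len=8 : 63 1a af 15 1e 79 ad 6f
[1] 0x0c->0x00 len=5 : d1 d9 98 20 09
[2] 0x09->0x00 len=7 : 79 ad 6f d1 d9 98 20
[3] 0x01->0x0b len=3 : ad 6f d1
query mem[0x03]=0xd1, mem[0x18]=0x6f, mem[0x1c]=0x7a, mem[0x0c]=0x6f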